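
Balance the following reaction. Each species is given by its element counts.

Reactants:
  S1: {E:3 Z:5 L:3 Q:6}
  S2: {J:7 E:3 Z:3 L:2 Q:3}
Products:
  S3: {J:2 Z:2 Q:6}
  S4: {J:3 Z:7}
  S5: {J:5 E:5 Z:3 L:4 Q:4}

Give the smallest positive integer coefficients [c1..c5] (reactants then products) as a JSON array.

J: 4·0+6·7 = 42 | 3·2+2·3+6·5 = 42
E: 4·3+6·3 = 30 | 3·0+2·0+6·5 = 30
Z: 4·5+6·3 = 38 | 3·2+2·7+6·3 = 38
L: 4·3+6·2 = 24 | 3·0+2·0+6·4 = 24
Q: 4·6+6·3 = 42 | 3·6+2·0+6·4 = 42
gcd(4,6,3,2,6) = 1

Coefficients: [4, 6, 3, 2, 6]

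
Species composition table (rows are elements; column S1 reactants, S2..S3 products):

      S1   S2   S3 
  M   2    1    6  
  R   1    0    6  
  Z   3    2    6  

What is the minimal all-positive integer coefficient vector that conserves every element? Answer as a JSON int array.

Coefficients: [6, 6, 1]

M: 6·2 = 12 | 6·1+1·6 = 12
R: 6·1 = 6 | 6·0+1·6 = 6
Z: 6·3 = 18 | 6·2+1·6 = 18
gcd(6,6,1) = 1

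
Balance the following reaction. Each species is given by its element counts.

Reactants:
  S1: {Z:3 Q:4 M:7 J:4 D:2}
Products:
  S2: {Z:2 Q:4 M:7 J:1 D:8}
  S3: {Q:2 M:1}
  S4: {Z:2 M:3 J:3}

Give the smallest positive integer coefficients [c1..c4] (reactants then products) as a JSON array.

Coefficients: [4, 1, 6, 5]

Z: 4·3 = 12 | 1·2+6·0+5·2 = 12
Q: 4·4 = 16 | 1·4+6·2+5·0 = 16
M: 4·7 = 28 | 1·7+6·1+5·3 = 28
J: 4·4 = 16 | 1·1+6·0+5·3 = 16
D: 4·2 = 8 | 1·8+6·0+5·0 = 8
gcd(4,1,6,5) = 1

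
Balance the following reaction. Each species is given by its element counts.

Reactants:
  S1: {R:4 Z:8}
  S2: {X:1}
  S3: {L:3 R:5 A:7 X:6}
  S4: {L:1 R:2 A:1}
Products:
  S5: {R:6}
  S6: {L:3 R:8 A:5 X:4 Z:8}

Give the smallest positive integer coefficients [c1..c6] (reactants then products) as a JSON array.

Coefficients: [4, 4, 2, 6, 1, 4]

L: 4·0+4·0+2·3+6·1 = 12 | 1·0+4·3 = 12
R: 4·4+4·0+2·5+6·2 = 38 | 1·6+4·8 = 38
A: 4·0+4·0+2·7+6·1 = 20 | 1·0+4·5 = 20
X: 4·0+4·1+2·6+6·0 = 16 | 1·0+4·4 = 16
Z: 4·8+4·0+2·0+6·0 = 32 | 1·0+4·8 = 32
gcd(4,4,2,6,1,4) = 1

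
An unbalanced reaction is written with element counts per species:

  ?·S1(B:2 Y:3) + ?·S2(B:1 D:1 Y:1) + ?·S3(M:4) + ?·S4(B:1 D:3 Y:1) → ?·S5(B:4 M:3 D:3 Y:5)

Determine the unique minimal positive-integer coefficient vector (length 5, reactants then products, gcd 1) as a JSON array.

Coefficients: [4, 6, 3, 2, 4]

B: 4·2+6·1+3·0+2·1 = 16 | 4·4 = 16
M: 4·0+6·0+3·4+2·0 = 12 | 4·3 = 12
D: 4·0+6·1+3·0+2·3 = 12 | 4·3 = 12
Y: 4·3+6·1+3·0+2·1 = 20 | 4·5 = 20
gcd(4,6,3,2,4) = 1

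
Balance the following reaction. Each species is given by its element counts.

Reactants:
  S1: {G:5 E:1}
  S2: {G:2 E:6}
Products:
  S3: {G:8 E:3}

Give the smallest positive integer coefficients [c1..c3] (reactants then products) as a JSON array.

Coefficients: [6, 1, 4]

G: 6·5+1·2 = 32 | 4·8 = 32
E: 6·1+1·6 = 12 | 4·3 = 12
gcd(6,1,4) = 1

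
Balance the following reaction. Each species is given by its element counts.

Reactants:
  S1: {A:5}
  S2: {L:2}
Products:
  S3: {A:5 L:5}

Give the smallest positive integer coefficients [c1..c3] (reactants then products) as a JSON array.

A: 2·5+5·0 = 10 | 2·5 = 10
L: 2·0+5·2 = 10 | 2·5 = 10
gcd(2,5,2) = 1

Coefficients: [2, 5, 2]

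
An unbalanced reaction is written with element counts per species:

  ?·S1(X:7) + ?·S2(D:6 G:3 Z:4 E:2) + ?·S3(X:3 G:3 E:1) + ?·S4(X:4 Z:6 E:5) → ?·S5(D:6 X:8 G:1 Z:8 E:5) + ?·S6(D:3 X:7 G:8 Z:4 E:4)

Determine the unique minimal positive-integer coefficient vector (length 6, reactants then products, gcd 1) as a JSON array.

Coefficients: [5, 6, 1, 4, 5, 2]

D: 5·0+6·6+1·0+4·0 = 36 | 5·6+2·3 = 36
X: 5·7+6·0+1·3+4·4 = 54 | 5·8+2·7 = 54
G: 5·0+6·3+1·3+4·0 = 21 | 5·1+2·8 = 21
Z: 5·0+6·4+1·0+4·6 = 48 | 5·8+2·4 = 48
E: 5·0+6·2+1·1+4·5 = 33 | 5·5+2·4 = 33
gcd(5,6,1,4,5,2) = 1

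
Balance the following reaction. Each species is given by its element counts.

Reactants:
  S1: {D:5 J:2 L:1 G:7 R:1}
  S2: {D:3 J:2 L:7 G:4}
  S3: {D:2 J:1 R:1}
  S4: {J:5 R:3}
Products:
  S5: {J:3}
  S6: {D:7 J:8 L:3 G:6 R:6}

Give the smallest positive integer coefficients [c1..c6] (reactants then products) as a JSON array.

D: 2·5+1·3+4·2+4·0 = 21 | 2·0+3·7 = 21
J: 2·2+1·2+4·1+4·5 = 30 | 2·3+3·8 = 30
L: 2·1+1·7+4·0+4·0 = 9 | 2·0+3·3 = 9
G: 2·7+1·4+4·0+4·0 = 18 | 2·0+3·6 = 18
R: 2·1+1·0+4·1+4·3 = 18 | 2·0+3·6 = 18
gcd(2,1,4,4,2,3) = 1

Coefficients: [2, 1, 4, 4, 2, 3]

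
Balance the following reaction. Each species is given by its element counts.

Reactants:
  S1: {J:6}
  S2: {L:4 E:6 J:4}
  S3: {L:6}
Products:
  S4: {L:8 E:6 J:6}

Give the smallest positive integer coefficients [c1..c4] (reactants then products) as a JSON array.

L: 1·0+3·4+2·6 = 24 | 3·8 = 24
E: 1·0+3·6+2·0 = 18 | 3·6 = 18
J: 1·6+3·4+2·0 = 18 | 3·6 = 18
gcd(1,3,2,3) = 1

Coefficients: [1, 3, 2, 3]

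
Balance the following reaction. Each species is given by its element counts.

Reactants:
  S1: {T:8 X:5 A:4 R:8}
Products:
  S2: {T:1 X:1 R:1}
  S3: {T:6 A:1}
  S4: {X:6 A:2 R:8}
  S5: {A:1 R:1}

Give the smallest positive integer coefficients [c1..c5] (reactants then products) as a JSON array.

Coefficients: [2, 4, 2, 1, 4]

T: 2·8 = 16 | 4·1+2·6+1·0+4·0 = 16
X: 2·5 = 10 | 4·1+2·0+1·6+4·0 = 10
A: 2·4 = 8 | 4·0+2·1+1·2+4·1 = 8
R: 2·8 = 16 | 4·1+2·0+1·8+4·1 = 16
gcd(2,4,2,1,4) = 1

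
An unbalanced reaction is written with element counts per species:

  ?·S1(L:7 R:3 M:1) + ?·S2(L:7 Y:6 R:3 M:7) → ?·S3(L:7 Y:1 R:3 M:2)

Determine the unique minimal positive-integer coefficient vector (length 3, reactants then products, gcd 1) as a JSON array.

Coefficients: [5, 1, 6]

L: 5·7+1·7 = 42 | 6·7 = 42
Y: 5·0+1·6 = 6 | 6·1 = 6
R: 5·3+1·3 = 18 | 6·3 = 18
M: 5·1+1·7 = 12 | 6·2 = 12
gcd(5,1,6) = 1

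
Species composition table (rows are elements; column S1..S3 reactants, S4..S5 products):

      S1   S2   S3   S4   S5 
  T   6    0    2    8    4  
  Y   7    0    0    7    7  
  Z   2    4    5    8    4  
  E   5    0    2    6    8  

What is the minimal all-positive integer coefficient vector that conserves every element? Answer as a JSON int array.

T: 6·6+3·0+4·2 = 44 | 5·8+1·4 = 44
Y: 6·7+3·0+4·0 = 42 | 5·7+1·7 = 42
Z: 6·2+3·4+4·5 = 44 | 5·8+1·4 = 44
E: 6·5+3·0+4·2 = 38 | 5·6+1·8 = 38
gcd(6,3,4,5,1) = 1

Coefficients: [6, 3, 4, 5, 1]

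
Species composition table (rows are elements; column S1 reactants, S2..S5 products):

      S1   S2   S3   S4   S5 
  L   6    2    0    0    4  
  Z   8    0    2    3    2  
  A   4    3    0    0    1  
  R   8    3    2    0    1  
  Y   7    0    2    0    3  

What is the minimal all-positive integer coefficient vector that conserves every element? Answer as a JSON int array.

L: 3·6 = 18 | 3·2+6·0+2·0+3·4 = 18
Z: 3·8 = 24 | 3·0+6·2+2·3+3·2 = 24
A: 3·4 = 12 | 3·3+6·0+2·0+3·1 = 12
R: 3·8 = 24 | 3·3+6·2+2·0+3·1 = 24
Y: 3·7 = 21 | 3·0+6·2+2·0+3·3 = 21
gcd(3,3,6,2,3) = 1

Coefficients: [3, 3, 6, 2, 3]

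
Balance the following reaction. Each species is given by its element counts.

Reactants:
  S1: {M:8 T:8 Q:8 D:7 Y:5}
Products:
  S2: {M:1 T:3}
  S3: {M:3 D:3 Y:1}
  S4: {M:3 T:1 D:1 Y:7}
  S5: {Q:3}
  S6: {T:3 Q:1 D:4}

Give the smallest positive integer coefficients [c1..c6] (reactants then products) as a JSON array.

M: 2·8 = 16 | 4·1+3·3+1·3+5·0+1·0 = 16
T: 2·8 = 16 | 4·3+3·0+1·1+5·0+1·3 = 16
Q: 2·8 = 16 | 4·0+3·0+1·0+5·3+1·1 = 16
D: 2·7 = 14 | 4·0+3·3+1·1+5·0+1·4 = 14
Y: 2·5 = 10 | 4·0+3·1+1·7+5·0+1·0 = 10
gcd(2,4,3,1,5,1) = 1

Coefficients: [2, 4, 3, 1, 5, 1]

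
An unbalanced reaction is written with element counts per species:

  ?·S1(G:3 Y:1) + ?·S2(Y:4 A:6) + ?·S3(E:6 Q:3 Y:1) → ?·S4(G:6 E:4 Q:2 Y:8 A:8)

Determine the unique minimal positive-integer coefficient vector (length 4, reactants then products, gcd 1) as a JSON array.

Coefficients: [6, 4, 2, 3]

G: 6·3+4·0+2·0 = 18 | 3·6 = 18
E: 6·0+4·0+2·6 = 12 | 3·4 = 12
Q: 6·0+4·0+2·3 = 6 | 3·2 = 6
Y: 6·1+4·4+2·1 = 24 | 3·8 = 24
A: 6·0+4·6+2·0 = 24 | 3·8 = 24
gcd(6,4,2,3) = 1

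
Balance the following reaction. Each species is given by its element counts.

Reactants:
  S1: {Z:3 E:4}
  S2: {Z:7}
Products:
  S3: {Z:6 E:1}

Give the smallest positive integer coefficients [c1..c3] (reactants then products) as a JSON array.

Z: 1·3+3·7 = 24 | 4·6 = 24
E: 1·4+3·0 = 4 | 4·1 = 4
gcd(1,3,4) = 1

Coefficients: [1, 3, 4]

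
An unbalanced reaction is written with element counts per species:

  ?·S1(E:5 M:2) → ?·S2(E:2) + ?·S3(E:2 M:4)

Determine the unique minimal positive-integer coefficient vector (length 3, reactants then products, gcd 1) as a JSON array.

E: 2·5 = 10 | 4·2+1·2 = 10
M: 2·2 = 4 | 4·0+1·4 = 4
gcd(2,4,1) = 1

Coefficients: [2, 4, 1]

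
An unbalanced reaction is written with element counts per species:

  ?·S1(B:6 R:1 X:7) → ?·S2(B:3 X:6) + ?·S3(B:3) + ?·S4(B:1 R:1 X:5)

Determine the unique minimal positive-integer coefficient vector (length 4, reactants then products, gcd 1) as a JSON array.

Coefficients: [3, 1, 4, 3]

B: 3·6 = 18 | 1·3+4·3+3·1 = 18
R: 3·1 = 3 | 1·0+4·0+3·1 = 3
X: 3·7 = 21 | 1·6+4·0+3·5 = 21
gcd(3,1,4,3) = 1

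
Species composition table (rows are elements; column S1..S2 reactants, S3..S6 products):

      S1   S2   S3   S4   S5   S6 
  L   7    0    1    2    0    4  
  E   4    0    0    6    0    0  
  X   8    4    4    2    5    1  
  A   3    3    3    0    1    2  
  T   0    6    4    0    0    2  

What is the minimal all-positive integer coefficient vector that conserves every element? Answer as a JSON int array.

L: 3·7+2·0 = 21 | 1·1+2·2+4·0+4·4 = 21
E: 3·4+2·0 = 12 | 1·0+2·6+4·0+4·0 = 12
X: 3·8+2·4 = 32 | 1·4+2·2+4·5+4·1 = 32
A: 3·3+2·3 = 15 | 1·3+2·0+4·1+4·2 = 15
T: 3·0+2·6 = 12 | 1·4+2·0+4·0+4·2 = 12
gcd(3,2,1,2,4,4) = 1

Coefficients: [3, 2, 1, 2, 4, 4]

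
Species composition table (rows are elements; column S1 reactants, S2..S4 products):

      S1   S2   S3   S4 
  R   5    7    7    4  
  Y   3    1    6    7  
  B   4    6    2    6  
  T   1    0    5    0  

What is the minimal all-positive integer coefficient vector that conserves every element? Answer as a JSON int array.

R: 5·5 = 25 | 2·7+1·7+1·4 = 25
Y: 5·3 = 15 | 2·1+1·6+1·7 = 15
B: 5·4 = 20 | 2·6+1·2+1·6 = 20
T: 5·1 = 5 | 2·0+1·5+1·0 = 5
gcd(5,2,1,1) = 1

Coefficients: [5, 2, 1, 1]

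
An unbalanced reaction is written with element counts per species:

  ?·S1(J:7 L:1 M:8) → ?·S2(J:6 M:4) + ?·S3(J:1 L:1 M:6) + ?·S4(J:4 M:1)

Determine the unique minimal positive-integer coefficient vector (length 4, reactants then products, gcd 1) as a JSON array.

J: 5·7 = 35 | 1·6+5·1+6·4 = 35
L: 5·1 = 5 | 1·0+5·1+6·0 = 5
M: 5·8 = 40 | 1·4+5·6+6·1 = 40
gcd(5,1,5,6) = 1

Coefficients: [5, 1, 5, 6]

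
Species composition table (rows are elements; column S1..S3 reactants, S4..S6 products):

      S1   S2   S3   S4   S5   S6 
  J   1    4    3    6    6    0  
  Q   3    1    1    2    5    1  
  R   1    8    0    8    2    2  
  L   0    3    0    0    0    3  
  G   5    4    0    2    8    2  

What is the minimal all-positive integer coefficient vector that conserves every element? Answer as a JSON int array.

J: 6·1+3·4+6·3 = 36 | 2·6+4·6+3·0 = 36
Q: 6·3+3·1+6·1 = 27 | 2·2+4·5+3·1 = 27
R: 6·1+3·8+6·0 = 30 | 2·8+4·2+3·2 = 30
L: 6·0+3·3+6·0 = 9 | 2·0+4·0+3·3 = 9
G: 6·5+3·4+6·0 = 42 | 2·2+4·8+3·2 = 42
gcd(6,3,6,2,4,3) = 1

Coefficients: [6, 3, 6, 2, 4, 3]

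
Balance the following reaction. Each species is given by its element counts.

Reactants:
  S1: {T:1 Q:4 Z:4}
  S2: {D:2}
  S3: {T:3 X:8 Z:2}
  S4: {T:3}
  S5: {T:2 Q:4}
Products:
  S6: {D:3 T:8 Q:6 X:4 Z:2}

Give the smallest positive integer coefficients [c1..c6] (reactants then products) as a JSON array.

Coefficients: [1, 6, 2, 5, 5, 4]

D: 1·0+6·2+2·0+5·0+5·0 = 12 | 4·3 = 12
T: 1·1+6·0+2·3+5·3+5·2 = 32 | 4·8 = 32
Q: 1·4+6·0+2·0+5·0+5·4 = 24 | 4·6 = 24
X: 1·0+6·0+2·8+5·0+5·0 = 16 | 4·4 = 16
Z: 1·4+6·0+2·2+5·0+5·0 = 8 | 4·2 = 8
gcd(1,6,2,5,5,4) = 1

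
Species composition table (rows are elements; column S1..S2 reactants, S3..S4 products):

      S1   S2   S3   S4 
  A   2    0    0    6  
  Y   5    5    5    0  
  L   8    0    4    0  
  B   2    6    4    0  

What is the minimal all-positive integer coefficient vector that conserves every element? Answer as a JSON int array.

Coefficients: [3, 3, 6, 1]

A: 3·2+3·0 = 6 | 6·0+1·6 = 6
Y: 3·5+3·5 = 30 | 6·5+1·0 = 30
L: 3·8+3·0 = 24 | 6·4+1·0 = 24
B: 3·2+3·6 = 24 | 6·4+1·0 = 24
gcd(3,3,6,1) = 1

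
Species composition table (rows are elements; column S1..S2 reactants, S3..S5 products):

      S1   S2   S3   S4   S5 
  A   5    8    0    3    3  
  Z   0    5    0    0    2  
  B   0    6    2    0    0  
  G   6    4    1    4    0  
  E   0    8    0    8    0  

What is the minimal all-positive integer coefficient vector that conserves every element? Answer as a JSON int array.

A: 1·5+2·8 = 21 | 6·0+2·3+5·3 = 21
Z: 1·0+2·5 = 10 | 6·0+2·0+5·2 = 10
B: 1·0+2·6 = 12 | 6·2+2·0+5·0 = 12
G: 1·6+2·4 = 14 | 6·1+2·4+5·0 = 14
E: 1·0+2·8 = 16 | 6·0+2·8+5·0 = 16
gcd(1,2,6,2,5) = 1

Coefficients: [1, 2, 6, 2, 5]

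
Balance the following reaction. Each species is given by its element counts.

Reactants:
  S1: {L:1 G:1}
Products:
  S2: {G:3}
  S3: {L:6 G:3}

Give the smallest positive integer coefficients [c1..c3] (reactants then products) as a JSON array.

L: 6·1 = 6 | 1·0+1·6 = 6
G: 6·1 = 6 | 1·3+1·3 = 6
gcd(6,1,1) = 1

Coefficients: [6, 1, 1]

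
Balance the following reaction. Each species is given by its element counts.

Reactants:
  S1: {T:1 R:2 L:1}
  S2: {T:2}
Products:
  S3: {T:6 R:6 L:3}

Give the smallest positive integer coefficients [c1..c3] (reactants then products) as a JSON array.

Coefficients: [6, 3, 2]

T: 6·1+3·2 = 12 | 2·6 = 12
R: 6·2+3·0 = 12 | 2·6 = 12
L: 6·1+3·0 = 6 | 2·3 = 6
gcd(6,3,2) = 1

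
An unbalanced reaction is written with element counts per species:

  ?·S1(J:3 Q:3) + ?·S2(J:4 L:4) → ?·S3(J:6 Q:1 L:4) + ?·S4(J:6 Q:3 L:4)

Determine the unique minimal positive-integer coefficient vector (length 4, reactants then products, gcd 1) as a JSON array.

J: 4·3+6·4 = 36 | 3·6+3·6 = 36
Q: 4·3+6·0 = 12 | 3·1+3·3 = 12
L: 4·0+6·4 = 24 | 3·4+3·4 = 24
gcd(4,6,3,3) = 1

Coefficients: [4, 6, 3, 3]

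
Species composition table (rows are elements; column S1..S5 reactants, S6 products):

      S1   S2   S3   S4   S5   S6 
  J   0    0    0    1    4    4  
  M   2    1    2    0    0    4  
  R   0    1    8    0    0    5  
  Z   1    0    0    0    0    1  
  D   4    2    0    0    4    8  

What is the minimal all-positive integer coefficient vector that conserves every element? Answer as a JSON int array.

J: 2·0+2·0+1·0+4·1+1·4 = 8 | 2·4 = 8
M: 2·2+2·1+1·2+4·0+1·0 = 8 | 2·4 = 8
R: 2·0+2·1+1·8+4·0+1·0 = 10 | 2·5 = 10
Z: 2·1+2·0+1·0+4·0+1·0 = 2 | 2·1 = 2
D: 2·4+2·2+1·0+4·0+1·4 = 16 | 2·8 = 16
gcd(2,2,1,4,1,2) = 1

Coefficients: [2, 2, 1, 4, 1, 2]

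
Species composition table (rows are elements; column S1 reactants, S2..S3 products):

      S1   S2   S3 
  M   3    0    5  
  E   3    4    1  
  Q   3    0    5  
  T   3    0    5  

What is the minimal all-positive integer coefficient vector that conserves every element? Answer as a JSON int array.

M: 5·3 = 15 | 3·0+3·5 = 15
E: 5·3 = 15 | 3·4+3·1 = 15
Q: 5·3 = 15 | 3·0+3·5 = 15
T: 5·3 = 15 | 3·0+3·5 = 15
gcd(5,3,3) = 1

Coefficients: [5, 3, 3]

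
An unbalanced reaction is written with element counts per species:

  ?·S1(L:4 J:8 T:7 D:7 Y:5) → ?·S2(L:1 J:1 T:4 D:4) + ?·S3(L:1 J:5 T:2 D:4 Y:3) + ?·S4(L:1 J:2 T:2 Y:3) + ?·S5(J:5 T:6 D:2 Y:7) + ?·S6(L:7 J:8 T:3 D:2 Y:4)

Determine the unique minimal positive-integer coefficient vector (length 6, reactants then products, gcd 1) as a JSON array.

Coefficients: [6, 5, 4, 1, 1, 2]

L: 6·4 = 24 | 5·1+4·1+1·1+1·0+2·7 = 24
J: 6·8 = 48 | 5·1+4·5+1·2+1·5+2·8 = 48
T: 6·7 = 42 | 5·4+4·2+1·2+1·6+2·3 = 42
D: 6·7 = 42 | 5·4+4·4+1·0+1·2+2·2 = 42
Y: 6·5 = 30 | 5·0+4·3+1·3+1·7+2·4 = 30
gcd(6,5,4,1,1,2) = 1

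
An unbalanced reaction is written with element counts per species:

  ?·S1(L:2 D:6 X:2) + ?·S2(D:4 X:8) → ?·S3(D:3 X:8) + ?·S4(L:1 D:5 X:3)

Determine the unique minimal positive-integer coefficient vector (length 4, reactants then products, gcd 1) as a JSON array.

Coefficients: [2, 5, 4, 4]

L: 2·2+5·0 = 4 | 4·0+4·1 = 4
D: 2·6+5·4 = 32 | 4·3+4·5 = 32
X: 2·2+5·8 = 44 | 4·8+4·3 = 44
gcd(2,5,4,4) = 1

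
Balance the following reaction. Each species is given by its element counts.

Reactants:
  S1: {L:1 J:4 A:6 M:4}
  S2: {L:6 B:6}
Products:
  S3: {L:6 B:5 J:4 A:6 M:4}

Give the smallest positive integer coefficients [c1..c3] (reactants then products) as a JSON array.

Coefficients: [6, 5, 6]

L: 6·1+5·6 = 36 | 6·6 = 36
B: 6·0+5·6 = 30 | 6·5 = 30
J: 6·4+5·0 = 24 | 6·4 = 24
A: 6·6+5·0 = 36 | 6·6 = 36
M: 6·4+5·0 = 24 | 6·4 = 24
gcd(6,5,6) = 1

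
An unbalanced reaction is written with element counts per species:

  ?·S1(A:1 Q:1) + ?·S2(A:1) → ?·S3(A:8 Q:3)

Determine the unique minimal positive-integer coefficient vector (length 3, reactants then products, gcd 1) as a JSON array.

Coefficients: [3, 5, 1]

A: 3·1+5·1 = 8 | 1·8 = 8
Q: 3·1+5·0 = 3 | 1·3 = 3
gcd(3,5,1) = 1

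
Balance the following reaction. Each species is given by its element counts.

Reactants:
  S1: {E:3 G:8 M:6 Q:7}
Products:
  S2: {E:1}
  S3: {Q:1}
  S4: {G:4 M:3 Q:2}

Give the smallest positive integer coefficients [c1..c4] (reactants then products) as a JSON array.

Coefficients: [1, 3, 3, 2]

E: 1·3 = 3 | 3·1+3·0+2·0 = 3
G: 1·8 = 8 | 3·0+3·0+2·4 = 8
M: 1·6 = 6 | 3·0+3·0+2·3 = 6
Q: 1·7 = 7 | 3·0+3·1+2·2 = 7
gcd(1,3,3,2) = 1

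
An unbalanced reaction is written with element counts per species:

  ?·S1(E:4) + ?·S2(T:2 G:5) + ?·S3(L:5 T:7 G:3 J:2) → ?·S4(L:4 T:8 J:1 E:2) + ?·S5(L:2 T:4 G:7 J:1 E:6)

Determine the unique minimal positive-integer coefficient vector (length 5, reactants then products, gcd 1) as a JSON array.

L: 5·0+3·0+2·5 = 10 | 1·4+3·2 = 10
T: 5·0+3·2+2·7 = 20 | 1·8+3·4 = 20
G: 5·0+3·5+2·3 = 21 | 1·0+3·7 = 21
J: 5·0+3·0+2·2 = 4 | 1·1+3·1 = 4
E: 5·4+3·0+2·0 = 20 | 1·2+3·6 = 20
gcd(5,3,2,1,3) = 1

Coefficients: [5, 3, 2, 1, 3]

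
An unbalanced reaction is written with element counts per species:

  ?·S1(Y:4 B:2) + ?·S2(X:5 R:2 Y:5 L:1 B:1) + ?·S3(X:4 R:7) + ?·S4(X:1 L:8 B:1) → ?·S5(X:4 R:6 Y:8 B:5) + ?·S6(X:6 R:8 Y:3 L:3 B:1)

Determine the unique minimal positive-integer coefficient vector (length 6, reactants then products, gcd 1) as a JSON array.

Coefficients: [3, 1, 4, 1, 1, 3]

X: 3·0+1·5+4·4+1·1 = 22 | 1·4+3·6 = 22
R: 3·0+1·2+4·7+1·0 = 30 | 1·6+3·8 = 30
Y: 3·4+1·5+4·0+1·0 = 17 | 1·8+3·3 = 17
L: 3·0+1·1+4·0+1·8 = 9 | 1·0+3·3 = 9
B: 3·2+1·1+4·0+1·1 = 8 | 1·5+3·1 = 8
gcd(3,1,4,1,1,3) = 1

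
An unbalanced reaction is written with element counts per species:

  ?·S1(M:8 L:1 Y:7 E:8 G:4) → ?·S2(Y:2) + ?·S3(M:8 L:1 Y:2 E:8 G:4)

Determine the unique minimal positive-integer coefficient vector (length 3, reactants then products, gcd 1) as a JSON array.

Coefficients: [2, 5, 2]

M: 2·8 = 16 | 5·0+2·8 = 16
L: 2·1 = 2 | 5·0+2·1 = 2
Y: 2·7 = 14 | 5·2+2·2 = 14
E: 2·8 = 16 | 5·0+2·8 = 16
G: 2·4 = 8 | 5·0+2·4 = 8
gcd(2,5,2) = 1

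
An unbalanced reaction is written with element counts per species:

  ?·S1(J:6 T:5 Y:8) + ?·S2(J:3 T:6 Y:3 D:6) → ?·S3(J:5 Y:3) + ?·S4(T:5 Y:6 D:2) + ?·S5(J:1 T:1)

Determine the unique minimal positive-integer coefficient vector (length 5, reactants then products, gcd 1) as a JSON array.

Coefficients: [3, 1, 3, 3, 6]

J: 3·6+1·3 = 21 | 3·5+3·0+6·1 = 21
T: 3·5+1·6 = 21 | 3·0+3·5+6·1 = 21
Y: 3·8+1·3 = 27 | 3·3+3·6+6·0 = 27
D: 3·0+1·6 = 6 | 3·0+3·2+6·0 = 6
gcd(3,1,3,3,6) = 1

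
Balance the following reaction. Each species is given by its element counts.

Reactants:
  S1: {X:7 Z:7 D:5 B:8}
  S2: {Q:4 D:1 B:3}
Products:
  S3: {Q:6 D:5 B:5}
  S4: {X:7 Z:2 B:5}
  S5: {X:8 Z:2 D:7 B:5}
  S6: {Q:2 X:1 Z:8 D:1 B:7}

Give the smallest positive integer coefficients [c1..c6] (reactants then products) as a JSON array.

Coefficients: [6, 5, 2, 2, 3, 4]

Q: 6·0+5·4 = 20 | 2·6+2·0+3·0+4·2 = 20
X: 6·7+5·0 = 42 | 2·0+2·7+3·8+4·1 = 42
Z: 6·7+5·0 = 42 | 2·0+2·2+3·2+4·8 = 42
D: 6·5+5·1 = 35 | 2·5+2·0+3·7+4·1 = 35
B: 6·8+5·3 = 63 | 2·5+2·5+3·5+4·7 = 63
gcd(6,5,2,2,3,4) = 1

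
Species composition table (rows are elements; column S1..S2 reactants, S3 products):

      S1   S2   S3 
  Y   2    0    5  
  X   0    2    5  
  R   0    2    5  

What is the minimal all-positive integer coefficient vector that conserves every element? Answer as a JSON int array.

Coefficients: [5, 5, 2]

Y: 5·2+5·0 = 10 | 2·5 = 10
X: 5·0+5·2 = 10 | 2·5 = 10
R: 5·0+5·2 = 10 | 2·5 = 10
gcd(5,5,2) = 1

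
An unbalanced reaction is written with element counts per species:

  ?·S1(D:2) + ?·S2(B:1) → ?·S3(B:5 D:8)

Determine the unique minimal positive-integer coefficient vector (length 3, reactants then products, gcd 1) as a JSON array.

Coefficients: [4, 5, 1]

B: 4·0+5·1 = 5 | 1·5 = 5
D: 4·2+5·0 = 8 | 1·8 = 8
gcd(4,5,1) = 1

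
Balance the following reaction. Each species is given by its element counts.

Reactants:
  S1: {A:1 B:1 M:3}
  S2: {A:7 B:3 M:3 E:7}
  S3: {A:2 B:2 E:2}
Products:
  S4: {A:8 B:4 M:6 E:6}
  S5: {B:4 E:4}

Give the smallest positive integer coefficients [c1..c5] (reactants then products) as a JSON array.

A: 6·1+4·7+3·2 = 40 | 5·8+1·0 = 40
B: 6·1+4·3+3·2 = 24 | 5·4+1·4 = 24
M: 6·3+4·3+3·0 = 30 | 5·6+1·0 = 30
E: 6·0+4·7+3·2 = 34 | 5·6+1·4 = 34
gcd(6,4,3,5,1) = 1

Coefficients: [6, 4, 3, 5, 1]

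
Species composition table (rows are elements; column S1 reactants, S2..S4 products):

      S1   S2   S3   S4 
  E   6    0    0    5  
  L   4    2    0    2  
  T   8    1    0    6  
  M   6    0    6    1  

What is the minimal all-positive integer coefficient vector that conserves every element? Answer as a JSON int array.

E: 5·6 = 30 | 4·0+4·0+6·5 = 30
L: 5·4 = 20 | 4·2+4·0+6·2 = 20
T: 5·8 = 40 | 4·1+4·0+6·6 = 40
M: 5·6 = 30 | 4·0+4·6+6·1 = 30
gcd(5,4,4,6) = 1

Coefficients: [5, 4, 4, 6]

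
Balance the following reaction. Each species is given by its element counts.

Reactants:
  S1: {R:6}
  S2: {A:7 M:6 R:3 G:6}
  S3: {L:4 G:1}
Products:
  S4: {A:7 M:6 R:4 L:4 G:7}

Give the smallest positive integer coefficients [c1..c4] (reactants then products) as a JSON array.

Coefficients: [1, 6, 6, 6]

A: 1·0+6·7+6·0 = 42 | 6·7 = 42
M: 1·0+6·6+6·0 = 36 | 6·6 = 36
R: 1·6+6·3+6·0 = 24 | 6·4 = 24
L: 1·0+6·0+6·4 = 24 | 6·4 = 24
G: 1·0+6·6+6·1 = 42 | 6·7 = 42
gcd(1,6,6,6) = 1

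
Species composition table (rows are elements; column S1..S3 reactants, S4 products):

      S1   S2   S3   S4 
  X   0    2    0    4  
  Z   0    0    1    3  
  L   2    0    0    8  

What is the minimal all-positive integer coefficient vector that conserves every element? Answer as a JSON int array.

X: 4·0+2·2+3·0 = 4 | 1·4 = 4
Z: 4·0+2·0+3·1 = 3 | 1·3 = 3
L: 4·2+2·0+3·0 = 8 | 1·8 = 8
gcd(4,2,3,1) = 1

Coefficients: [4, 2, 3, 1]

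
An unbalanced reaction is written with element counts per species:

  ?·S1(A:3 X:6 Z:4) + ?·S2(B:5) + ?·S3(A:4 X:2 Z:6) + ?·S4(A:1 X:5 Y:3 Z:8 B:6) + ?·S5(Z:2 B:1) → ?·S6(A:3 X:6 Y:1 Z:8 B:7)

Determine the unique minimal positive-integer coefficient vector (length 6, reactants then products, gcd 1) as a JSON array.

Coefficients: [4, 5, 1, 2, 5, 6]

A: 4·3+5·0+1·4+2·1+5·0 = 18 | 6·3 = 18
X: 4·6+5·0+1·2+2·5+5·0 = 36 | 6·6 = 36
Y: 4·0+5·0+1·0+2·3+5·0 = 6 | 6·1 = 6
Z: 4·4+5·0+1·6+2·8+5·2 = 48 | 6·8 = 48
B: 4·0+5·5+1·0+2·6+5·1 = 42 | 6·7 = 42
gcd(4,5,1,2,5,6) = 1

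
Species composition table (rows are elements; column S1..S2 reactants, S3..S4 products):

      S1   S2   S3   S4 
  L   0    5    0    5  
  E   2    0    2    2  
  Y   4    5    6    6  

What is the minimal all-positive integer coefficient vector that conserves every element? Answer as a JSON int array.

L: 5·0+2·5 = 10 | 3·0+2·5 = 10
E: 5·2+2·0 = 10 | 3·2+2·2 = 10
Y: 5·4+2·5 = 30 | 3·6+2·6 = 30
gcd(5,2,3,2) = 1

Coefficients: [5, 2, 3, 2]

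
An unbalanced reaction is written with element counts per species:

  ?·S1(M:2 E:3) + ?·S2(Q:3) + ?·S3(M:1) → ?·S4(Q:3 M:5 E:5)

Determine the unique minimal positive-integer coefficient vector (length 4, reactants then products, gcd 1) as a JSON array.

Coefficients: [5, 3, 5, 3]

Q: 5·0+3·3+5·0 = 9 | 3·3 = 9
M: 5·2+3·0+5·1 = 15 | 3·5 = 15
E: 5·3+3·0+5·0 = 15 | 3·5 = 15
gcd(5,3,5,3) = 1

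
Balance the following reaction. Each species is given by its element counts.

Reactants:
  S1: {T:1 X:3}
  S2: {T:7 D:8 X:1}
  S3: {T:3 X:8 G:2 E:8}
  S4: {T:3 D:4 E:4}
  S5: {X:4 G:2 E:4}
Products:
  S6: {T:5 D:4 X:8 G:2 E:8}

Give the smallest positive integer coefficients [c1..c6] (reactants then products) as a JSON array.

Coefficients: [5, 1, 2, 4, 4, 6]

T: 5·1+1·7+2·3+4·3+4·0 = 30 | 6·5 = 30
D: 5·0+1·8+2·0+4·4+4·0 = 24 | 6·4 = 24
X: 5·3+1·1+2·8+4·0+4·4 = 48 | 6·8 = 48
G: 5·0+1·0+2·2+4·0+4·2 = 12 | 6·2 = 12
E: 5·0+1·0+2·8+4·4+4·4 = 48 | 6·8 = 48
gcd(5,1,2,4,4,6) = 1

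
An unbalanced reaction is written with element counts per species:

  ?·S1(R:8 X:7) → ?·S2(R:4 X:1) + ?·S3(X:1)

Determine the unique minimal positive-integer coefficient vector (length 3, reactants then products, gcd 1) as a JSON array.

Coefficients: [1, 2, 5]

R: 1·8 = 8 | 2·4+5·0 = 8
X: 1·7 = 7 | 2·1+5·1 = 7
gcd(1,2,5) = 1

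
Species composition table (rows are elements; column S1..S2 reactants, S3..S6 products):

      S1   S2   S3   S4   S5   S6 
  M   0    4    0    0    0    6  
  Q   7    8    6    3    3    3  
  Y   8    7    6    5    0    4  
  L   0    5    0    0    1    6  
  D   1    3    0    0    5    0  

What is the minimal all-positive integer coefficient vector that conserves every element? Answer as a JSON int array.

M: 6·0+3·4 = 12 | 6·0+5·0+3·0+2·6 = 12
Q: 6·7+3·8 = 66 | 6·6+5·3+3·3+2·3 = 66
Y: 6·8+3·7 = 69 | 6·6+5·5+3·0+2·4 = 69
L: 6·0+3·5 = 15 | 6·0+5·0+3·1+2·6 = 15
D: 6·1+3·3 = 15 | 6·0+5·0+3·5+2·0 = 15
gcd(6,3,6,5,3,2) = 1

Coefficients: [6, 3, 6, 5, 3, 2]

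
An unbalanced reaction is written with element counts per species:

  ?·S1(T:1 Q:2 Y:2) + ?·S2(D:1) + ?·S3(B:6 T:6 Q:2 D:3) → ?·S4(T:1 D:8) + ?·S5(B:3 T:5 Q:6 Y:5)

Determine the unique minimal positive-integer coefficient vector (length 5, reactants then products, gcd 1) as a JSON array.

B: 5·0+5·0+1·6 = 6 | 1·0+2·3 = 6
T: 5·1+5·0+1·6 = 11 | 1·1+2·5 = 11
Q: 5·2+5·0+1·2 = 12 | 1·0+2·6 = 12
Y: 5·2+5·0+1·0 = 10 | 1·0+2·5 = 10
D: 5·0+5·1+1·3 = 8 | 1·8+2·0 = 8
gcd(5,5,1,1,2) = 1

Coefficients: [5, 5, 1, 1, 2]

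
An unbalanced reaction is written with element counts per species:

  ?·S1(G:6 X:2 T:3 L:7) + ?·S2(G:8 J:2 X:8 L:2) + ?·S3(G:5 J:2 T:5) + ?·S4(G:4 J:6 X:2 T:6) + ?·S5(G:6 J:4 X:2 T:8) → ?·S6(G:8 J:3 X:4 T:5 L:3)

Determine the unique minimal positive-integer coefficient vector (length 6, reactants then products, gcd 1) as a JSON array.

G: 2·6+2·8+2·5+1·4+1·6 = 48 | 6·8 = 48
J: 2·0+2·2+2·2+1·6+1·4 = 18 | 6·3 = 18
X: 2·2+2·8+2·0+1·2+1·2 = 24 | 6·4 = 24
T: 2·3+2·0+2·5+1·6+1·8 = 30 | 6·5 = 30
L: 2·7+2·2+2·0+1·0+1·0 = 18 | 6·3 = 18
gcd(2,2,2,1,1,6) = 1

Coefficients: [2, 2, 2, 1, 1, 6]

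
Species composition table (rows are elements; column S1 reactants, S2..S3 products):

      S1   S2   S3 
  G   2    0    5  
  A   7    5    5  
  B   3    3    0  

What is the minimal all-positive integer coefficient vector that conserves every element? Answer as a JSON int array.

Coefficients: [5, 5, 2]

G: 5·2 = 10 | 5·0+2·5 = 10
A: 5·7 = 35 | 5·5+2·5 = 35
B: 5·3 = 15 | 5·3+2·0 = 15
gcd(5,5,2) = 1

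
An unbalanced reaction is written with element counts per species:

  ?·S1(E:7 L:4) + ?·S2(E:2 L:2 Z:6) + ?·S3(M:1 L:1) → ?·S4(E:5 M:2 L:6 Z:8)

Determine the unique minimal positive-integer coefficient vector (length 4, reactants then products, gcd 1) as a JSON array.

Coefficients: [1, 4, 6, 3]

E: 1·7+4·2+6·0 = 15 | 3·5 = 15
M: 1·0+4·0+6·1 = 6 | 3·2 = 6
L: 1·4+4·2+6·1 = 18 | 3·6 = 18
Z: 1·0+4·6+6·0 = 24 | 3·8 = 24
gcd(1,4,6,3) = 1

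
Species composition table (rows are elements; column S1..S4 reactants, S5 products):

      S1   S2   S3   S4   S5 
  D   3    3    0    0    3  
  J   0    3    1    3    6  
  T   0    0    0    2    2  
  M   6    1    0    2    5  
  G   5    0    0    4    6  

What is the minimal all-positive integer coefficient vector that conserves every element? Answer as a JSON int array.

Coefficients: [2, 3, 6, 5, 5]

D: 2·3+3·3+6·0+5·0 = 15 | 5·3 = 15
J: 2·0+3·3+6·1+5·3 = 30 | 5·6 = 30
T: 2·0+3·0+6·0+5·2 = 10 | 5·2 = 10
M: 2·6+3·1+6·0+5·2 = 25 | 5·5 = 25
G: 2·5+3·0+6·0+5·4 = 30 | 5·6 = 30
gcd(2,3,6,5,5) = 1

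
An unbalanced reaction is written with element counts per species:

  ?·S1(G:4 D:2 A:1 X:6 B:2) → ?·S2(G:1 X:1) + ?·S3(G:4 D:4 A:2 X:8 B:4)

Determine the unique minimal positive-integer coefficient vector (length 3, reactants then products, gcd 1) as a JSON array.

G: 2·4 = 8 | 4·1+1·4 = 8
D: 2·2 = 4 | 4·0+1·4 = 4
A: 2·1 = 2 | 4·0+1·2 = 2
X: 2·6 = 12 | 4·1+1·8 = 12
B: 2·2 = 4 | 4·0+1·4 = 4
gcd(2,4,1) = 1

Coefficients: [2, 4, 1]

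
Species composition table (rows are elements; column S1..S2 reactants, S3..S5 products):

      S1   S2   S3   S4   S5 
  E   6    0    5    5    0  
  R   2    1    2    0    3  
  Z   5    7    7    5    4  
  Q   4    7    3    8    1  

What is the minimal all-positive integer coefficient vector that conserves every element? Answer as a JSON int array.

E: 5·6+3·0 = 30 | 2·5+4·5+3·0 = 30
R: 5·2+3·1 = 13 | 2·2+4·0+3·3 = 13
Z: 5·5+3·7 = 46 | 2·7+4·5+3·4 = 46
Q: 5·4+3·7 = 41 | 2·3+4·8+3·1 = 41
gcd(5,3,2,4,3) = 1

Coefficients: [5, 3, 2, 4, 3]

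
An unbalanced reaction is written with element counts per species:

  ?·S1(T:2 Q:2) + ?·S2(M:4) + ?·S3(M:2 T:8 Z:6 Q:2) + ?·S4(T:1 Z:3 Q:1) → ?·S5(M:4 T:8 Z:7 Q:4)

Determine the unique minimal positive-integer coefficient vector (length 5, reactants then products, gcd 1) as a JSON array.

Coefficients: [5, 4, 4, 6, 6]

M: 5·0+4·4+4·2+6·0 = 24 | 6·4 = 24
T: 5·2+4·0+4·8+6·1 = 48 | 6·8 = 48
Z: 5·0+4·0+4·6+6·3 = 42 | 6·7 = 42
Q: 5·2+4·0+4·2+6·1 = 24 | 6·4 = 24
gcd(5,4,4,6,6) = 1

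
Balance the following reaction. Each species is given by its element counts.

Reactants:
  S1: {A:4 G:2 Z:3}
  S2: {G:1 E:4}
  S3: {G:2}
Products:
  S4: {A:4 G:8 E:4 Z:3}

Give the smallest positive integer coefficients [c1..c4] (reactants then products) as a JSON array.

Coefficients: [2, 2, 5, 2]

A: 2·4+2·0+5·0 = 8 | 2·4 = 8
G: 2·2+2·1+5·2 = 16 | 2·8 = 16
E: 2·0+2·4+5·0 = 8 | 2·4 = 8
Z: 2·3+2·0+5·0 = 6 | 2·3 = 6
gcd(2,2,5,2) = 1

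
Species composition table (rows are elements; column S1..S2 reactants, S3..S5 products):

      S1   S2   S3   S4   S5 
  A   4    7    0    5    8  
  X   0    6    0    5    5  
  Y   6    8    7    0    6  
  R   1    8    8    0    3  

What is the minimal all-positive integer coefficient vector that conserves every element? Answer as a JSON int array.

Coefficients: [1, 5, 4, 3, 3]

A: 1·4+5·7 = 39 | 4·0+3·5+3·8 = 39
X: 1·0+5·6 = 30 | 4·0+3·5+3·5 = 30
Y: 1·6+5·8 = 46 | 4·7+3·0+3·6 = 46
R: 1·1+5·8 = 41 | 4·8+3·0+3·3 = 41
gcd(1,5,4,3,3) = 1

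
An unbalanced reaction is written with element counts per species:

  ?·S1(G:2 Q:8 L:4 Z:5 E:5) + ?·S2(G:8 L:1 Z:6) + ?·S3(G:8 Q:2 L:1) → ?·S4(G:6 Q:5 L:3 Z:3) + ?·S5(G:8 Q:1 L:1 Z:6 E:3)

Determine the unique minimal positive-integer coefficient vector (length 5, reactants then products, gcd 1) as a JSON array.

G: 3·2+5·8+3·8 = 70 | 5·6+5·8 = 70
Q: 3·8+5·0+3·2 = 30 | 5·5+5·1 = 30
L: 3·4+5·1+3·1 = 20 | 5·3+5·1 = 20
Z: 3·5+5·6+3·0 = 45 | 5·3+5·6 = 45
E: 3·5+5·0+3·0 = 15 | 5·0+5·3 = 15
gcd(3,5,3,5,5) = 1

Coefficients: [3, 5, 3, 5, 5]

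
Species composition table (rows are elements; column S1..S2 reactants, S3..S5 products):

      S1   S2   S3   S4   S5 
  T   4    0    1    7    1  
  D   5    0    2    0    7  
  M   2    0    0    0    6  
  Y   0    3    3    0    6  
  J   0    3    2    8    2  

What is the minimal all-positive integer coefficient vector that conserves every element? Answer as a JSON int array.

T: 3·4+6·0 = 12 | 4·1+1·7+1·1 = 12
D: 3·5+6·0 = 15 | 4·2+1·0+1·7 = 15
M: 3·2+6·0 = 6 | 4·0+1·0+1·6 = 6
Y: 3·0+6·3 = 18 | 4·3+1·0+1·6 = 18
J: 3·0+6·3 = 18 | 4·2+1·8+1·2 = 18
gcd(3,6,4,1,1) = 1

Coefficients: [3, 6, 4, 1, 1]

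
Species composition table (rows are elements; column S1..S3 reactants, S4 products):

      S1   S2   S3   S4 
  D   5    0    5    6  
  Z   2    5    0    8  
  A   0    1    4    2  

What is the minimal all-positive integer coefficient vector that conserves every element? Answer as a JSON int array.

Coefficients: [5, 6, 1, 5]

D: 5·5+6·0+1·5 = 30 | 5·6 = 30
Z: 5·2+6·5+1·0 = 40 | 5·8 = 40
A: 5·0+6·1+1·4 = 10 | 5·2 = 10
gcd(5,6,1,5) = 1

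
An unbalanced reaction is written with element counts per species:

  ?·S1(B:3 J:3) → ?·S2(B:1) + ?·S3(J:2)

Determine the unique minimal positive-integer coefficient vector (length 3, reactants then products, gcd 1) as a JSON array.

Coefficients: [2, 6, 3]

B: 2·3 = 6 | 6·1+3·0 = 6
J: 2·3 = 6 | 6·0+3·2 = 6
gcd(2,6,3) = 1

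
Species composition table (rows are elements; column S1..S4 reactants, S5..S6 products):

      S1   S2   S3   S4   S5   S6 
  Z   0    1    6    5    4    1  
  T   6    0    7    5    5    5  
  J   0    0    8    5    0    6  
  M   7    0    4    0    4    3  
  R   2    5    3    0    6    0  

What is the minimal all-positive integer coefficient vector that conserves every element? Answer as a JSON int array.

Coefficients: [3, 3, 1, 2, 4, 3]

Z: 3·0+3·1+1·6+2·5 = 19 | 4·4+3·1 = 19
T: 3·6+3·0+1·7+2·5 = 35 | 4·5+3·5 = 35
J: 3·0+3·0+1·8+2·5 = 18 | 4·0+3·6 = 18
M: 3·7+3·0+1·4+2·0 = 25 | 4·4+3·3 = 25
R: 3·2+3·5+1·3+2·0 = 24 | 4·6+3·0 = 24
gcd(3,3,1,2,4,3) = 1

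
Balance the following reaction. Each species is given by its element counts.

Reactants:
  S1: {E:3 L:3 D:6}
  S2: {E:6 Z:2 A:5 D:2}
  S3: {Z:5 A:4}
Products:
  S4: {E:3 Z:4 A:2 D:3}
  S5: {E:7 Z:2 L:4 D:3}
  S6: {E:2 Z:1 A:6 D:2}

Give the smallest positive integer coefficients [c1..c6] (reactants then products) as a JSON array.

Coefficients: [4, 6, 4, 5, 3, 6]

E: 4·3+6·6+4·0 = 48 | 5·3+3·7+6·2 = 48
Z: 4·0+6·2+4·5 = 32 | 5·4+3·2+6·1 = 32
A: 4·0+6·5+4·4 = 46 | 5·2+3·0+6·6 = 46
L: 4·3+6·0+4·0 = 12 | 5·0+3·4+6·0 = 12
D: 4·6+6·2+4·0 = 36 | 5·3+3·3+6·2 = 36
gcd(4,6,4,5,3,6) = 1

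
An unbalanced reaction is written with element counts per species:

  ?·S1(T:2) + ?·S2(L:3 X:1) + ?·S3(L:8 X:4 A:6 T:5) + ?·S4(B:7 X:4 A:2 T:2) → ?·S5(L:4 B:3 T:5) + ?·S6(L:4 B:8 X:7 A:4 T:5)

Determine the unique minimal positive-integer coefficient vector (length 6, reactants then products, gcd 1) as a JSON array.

L: 5·0+4·3+1·8+5·0 = 20 | 1·4+4·4 = 20
B: 5·0+4·0+1·0+5·7 = 35 | 1·3+4·8 = 35
X: 5·0+4·1+1·4+5·4 = 28 | 1·0+4·7 = 28
A: 5·0+4·0+1·6+5·2 = 16 | 1·0+4·4 = 16
T: 5·2+4·0+1·5+5·2 = 25 | 1·5+4·5 = 25
gcd(5,4,1,5,1,4) = 1

Coefficients: [5, 4, 1, 5, 1, 4]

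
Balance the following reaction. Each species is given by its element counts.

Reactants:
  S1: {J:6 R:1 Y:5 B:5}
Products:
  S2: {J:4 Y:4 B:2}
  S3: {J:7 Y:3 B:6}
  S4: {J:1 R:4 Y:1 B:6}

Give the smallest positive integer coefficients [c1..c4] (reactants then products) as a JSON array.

Coefficients: [4, 4, 1, 1]

J: 4·6 = 24 | 4·4+1·7+1·1 = 24
R: 4·1 = 4 | 4·0+1·0+1·4 = 4
Y: 4·5 = 20 | 4·4+1·3+1·1 = 20
B: 4·5 = 20 | 4·2+1·6+1·6 = 20
gcd(4,4,1,1) = 1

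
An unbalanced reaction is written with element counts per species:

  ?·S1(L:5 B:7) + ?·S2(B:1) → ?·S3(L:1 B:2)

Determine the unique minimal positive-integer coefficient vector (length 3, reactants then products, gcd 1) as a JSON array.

Coefficients: [1, 3, 5]

L: 1·5+3·0 = 5 | 5·1 = 5
B: 1·7+3·1 = 10 | 5·2 = 10
gcd(1,3,5) = 1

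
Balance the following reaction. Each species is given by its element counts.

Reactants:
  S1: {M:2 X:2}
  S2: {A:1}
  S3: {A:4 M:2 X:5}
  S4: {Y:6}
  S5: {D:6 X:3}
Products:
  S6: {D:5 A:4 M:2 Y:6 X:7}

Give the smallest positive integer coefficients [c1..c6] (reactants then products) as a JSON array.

Coefficients: [1, 4, 5, 6, 5, 6]

D: 1·0+4·0+5·0+6·0+5·6 = 30 | 6·5 = 30
A: 1·0+4·1+5·4+6·0+5·0 = 24 | 6·4 = 24
M: 1·2+4·0+5·2+6·0+5·0 = 12 | 6·2 = 12
Y: 1·0+4·0+5·0+6·6+5·0 = 36 | 6·6 = 36
X: 1·2+4·0+5·5+6·0+5·3 = 42 | 6·7 = 42
gcd(1,4,5,6,5,6) = 1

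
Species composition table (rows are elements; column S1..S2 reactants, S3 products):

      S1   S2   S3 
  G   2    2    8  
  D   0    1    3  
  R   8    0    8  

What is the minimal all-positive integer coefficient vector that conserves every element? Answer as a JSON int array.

G: 1·2+3·2 = 8 | 1·8 = 8
D: 1·0+3·1 = 3 | 1·3 = 3
R: 1·8+3·0 = 8 | 1·8 = 8
gcd(1,3,1) = 1

Coefficients: [1, 3, 1]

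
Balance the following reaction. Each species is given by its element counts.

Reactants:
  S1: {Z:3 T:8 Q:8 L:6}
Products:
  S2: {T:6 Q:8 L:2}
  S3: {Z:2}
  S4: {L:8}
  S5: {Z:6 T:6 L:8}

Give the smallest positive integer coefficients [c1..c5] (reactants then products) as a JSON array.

Z: 6·3 = 18 | 6·0+3·2+1·0+2·6 = 18
T: 6·8 = 48 | 6·6+3·0+1·0+2·6 = 48
Q: 6·8 = 48 | 6·8+3·0+1·0+2·0 = 48
L: 6·6 = 36 | 6·2+3·0+1·8+2·8 = 36
gcd(6,6,3,1,2) = 1

Coefficients: [6, 6, 3, 1, 2]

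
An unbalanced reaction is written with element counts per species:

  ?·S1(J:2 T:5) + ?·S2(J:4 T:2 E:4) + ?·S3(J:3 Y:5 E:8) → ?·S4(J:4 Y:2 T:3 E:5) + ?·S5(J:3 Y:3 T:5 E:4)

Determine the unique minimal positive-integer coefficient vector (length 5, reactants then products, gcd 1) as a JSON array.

Coefficients: [6, 1, 4, 4, 4]

J: 6·2+1·4+4·3 = 28 | 4·4+4·3 = 28
Y: 6·0+1·0+4·5 = 20 | 4·2+4·3 = 20
T: 6·5+1·2+4·0 = 32 | 4·3+4·5 = 32
E: 6·0+1·4+4·8 = 36 | 4·5+4·4 = 36
gcd(6,1,4,4,4) = 1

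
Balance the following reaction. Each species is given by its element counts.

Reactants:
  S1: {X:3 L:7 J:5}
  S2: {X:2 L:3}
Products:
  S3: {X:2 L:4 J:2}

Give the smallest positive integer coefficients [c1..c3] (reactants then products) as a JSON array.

X: 2·3+2·2 = 10 | 5·2 = 10
L: 2·7+2·3 = 20 | 5·4 = 20
J: 2·5+2·0 = 10 | 5·2 = 10
gcd(2,2,5) = 1

Coefficients: [2, 2, 5]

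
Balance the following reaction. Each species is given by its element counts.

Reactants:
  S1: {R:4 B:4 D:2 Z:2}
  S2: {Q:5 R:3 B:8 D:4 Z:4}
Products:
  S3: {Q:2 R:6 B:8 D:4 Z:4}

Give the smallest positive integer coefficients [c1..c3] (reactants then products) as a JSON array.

Q: 6·0+2·5 = 10 | 5·2 = 10
R: 6·4+2·3 = 30 | 5·6 = 30
B: 6·4+2·8 = 40 | 5·8 = 40
D: 6·2+2·4 = 20 | 5·4 = 20
Z: 6·2+2·4 = 20 | 5·4 = 20
gcd(6,2,5) = 1

Coefficients: [6, 2, 5]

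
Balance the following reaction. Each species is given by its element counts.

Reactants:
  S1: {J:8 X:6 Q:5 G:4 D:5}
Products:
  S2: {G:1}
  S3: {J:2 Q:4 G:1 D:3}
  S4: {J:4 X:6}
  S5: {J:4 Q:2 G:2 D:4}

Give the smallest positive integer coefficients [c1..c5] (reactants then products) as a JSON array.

Coefficients: [2, 4, 2, 2, 1]

J: 2·8 = 16 | 4·0+2·2+2·4+1·4 = 16
X: 2·6 = 12 | 4·0+2·0+2·6+1·0 = 12
Q: 2·5 = 10 | 4·0+2·4+2·0+1·2 = 10
G: 2·4 = 8 | 4·1+2·1+2·0+1·2 = 8
D: 2·5 = 10 | 4·0+2·3+2·0+1·4 = 10
gcd(2,4,2,2,1) = 1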